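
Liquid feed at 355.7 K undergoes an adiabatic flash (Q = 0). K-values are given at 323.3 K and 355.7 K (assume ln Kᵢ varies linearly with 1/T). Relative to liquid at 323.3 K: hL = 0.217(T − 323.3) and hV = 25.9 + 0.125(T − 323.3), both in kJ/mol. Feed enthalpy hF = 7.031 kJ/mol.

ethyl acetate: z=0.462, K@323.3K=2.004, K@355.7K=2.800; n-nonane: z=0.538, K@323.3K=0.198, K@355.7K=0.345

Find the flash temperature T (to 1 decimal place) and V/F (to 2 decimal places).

Adiabatic flash: solve Rachford–Rice at each trial T, then check hF = ψ·hV(T) + (1−ψ)·hL(T).
  T = 323.3 K: K = (2.004, 0.198), RR gives ψ = 0.040, H_out = 1.041 kJ/mol
  T = 355.7 K: K = (2.800, 0.345), RR gives ψ = 0.406, H_out = 16.346 kJ/mol
  T = 339.5 K: K = (2.388, 0.265), RR gives ψ = 0.241, H_out = 9.393 kJ/mol
  T = 331.4 K: K = (2.192, 0.230), RR gives ψ = 0.149, H_out = 5.495 kJ/mol
  T = 335.4 K: K = (2.288, 0.247), RR gives ψ = 0.196, H_out = 7.473 kJ/mol
  T = 333.4 K: K = (2.240, 0.238), RR gives ψ = 0.172, H_out = 6.499 kJ/mol
Linear interpolation between T = 333.4 (H_out = 6.499) and T = 335.4 (H_out = 7.473) on hF = 7.031 gives T ≈ 334.5 K, at which ψ = 0.19.

T = 334.5 K, V/F = 0.19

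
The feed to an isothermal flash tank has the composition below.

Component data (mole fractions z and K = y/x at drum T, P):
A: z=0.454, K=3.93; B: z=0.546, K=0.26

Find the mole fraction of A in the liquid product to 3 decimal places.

x_A = 0.202

Material balance + equilibrium reduce to Σ zᵢ(Kᵢ−1)/(1+V/F(Kᵢ−1)) = 0.
g(0) = ΣzᵢKᵢ − 1 = 0.926 and g(1) = 1 − Σzᵢ/Kᵢ = -1.216, so a root lies in (0, 1).
Binary case is linear: z₁(K₁−1)(1+V/F(K₂−1)) + z₂(K₂−1)(1+V/F(K₁−1)) = 0
⇒ V/F = [z₁(K₁−1)+z₂(K₂−1)] / [−(K₁−1)(K₂−1)] = 0.9262/2.1682 = 0.427
Compositions from xᵢ = zᵢ/(1+V/F(Kᵢ−1)), yᵢ = Kᵢxᵢ:
  A: x = 0.202, y = 0.792
  B: x = 0.798, y = 0.208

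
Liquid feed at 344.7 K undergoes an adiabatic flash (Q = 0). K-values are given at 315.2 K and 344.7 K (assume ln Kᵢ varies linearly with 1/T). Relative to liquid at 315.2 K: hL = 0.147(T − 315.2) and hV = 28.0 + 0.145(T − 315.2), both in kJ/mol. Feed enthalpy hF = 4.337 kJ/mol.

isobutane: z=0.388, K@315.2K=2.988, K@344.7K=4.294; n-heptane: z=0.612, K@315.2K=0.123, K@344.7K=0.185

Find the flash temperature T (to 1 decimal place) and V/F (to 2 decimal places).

Adiabatic flash: solve Rachford–Rice at each trial T, then check hF = ψ·hV(T) + (1−ψ)·hL(T).
  T = 315.2 K: K = (2.988, 0.123), RR gives ψ = 0.135, H_out = 3.768 kJ/mol
  T = 344.7 K: K = (4.294, 0.185), RR gives ψ = 0.290, H_out = 12.447 kJ/mol
  T = 329.9 K: K = (3.609, 0.152), RR gives ψ = 0.223, H_out = 8.399 kJ/mol
  T = 322.5 K: K = (3.289, 0.137), RR gives ψ = 0.182, H_out = 6.172 kJ/mol
  T = 318.9 K: K = (3.139, 0.130), RR gives ψ = 0.160, H_out = 5.017 kJ/mol
  T = 317.0 K: K = (3.061, 0.126), RR gives ψ = 0.147, H_out = 4.384 kJ/mol
Linear interpolation between T = 315.2 (H_out = 3.768) and T = 317.0 (H_out = 4.384) on hF = 4.337 gives T ≈ 316.9 K, at which ψ = 0.15.

T = 316.9 K, V/F = 0.15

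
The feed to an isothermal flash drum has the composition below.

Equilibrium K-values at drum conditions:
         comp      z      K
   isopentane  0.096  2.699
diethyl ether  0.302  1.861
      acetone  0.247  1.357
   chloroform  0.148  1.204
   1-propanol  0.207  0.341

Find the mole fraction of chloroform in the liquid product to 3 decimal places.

x_chloroform = 0.126

Let β = V/F and solve Σ zᵢ(Kᵢ−1)/(1+β(Kᵢ−1)) = 0.
Check two-phase: ΣzᵢKᵢ = 1.405 > 1 and Σzᵢ/Kᵢ = 1.110 > 1, so g(0) = 0.405 > 0 and g(1) = -0.110 < 0.
Newton–Raphson from β = 0.5:
  β = 0.500: g = 0.1687, g' = -0.418 → β = 0.904
  β = 0.904: g = -0.0344, g' = -0.686 → β = 0.853
  β = 0.853: g = -0.0019, g' = -0.613 → β = 0.850
Converged at β = 0.850.
Compositions from xᵢ = zᵢ/(1+β(Kᵢ−1)), yᵢ = Kᵢxᵢ:
  isopentane: x = 0.039, y = 0.106
  diethyl ether: x = 0.174, y = 0.324
  acetone: x = 0.189, y = 0.257
  chloroform: x = 0.126, y = 0.152
  1-propanol: x = 0.471, y = 0.161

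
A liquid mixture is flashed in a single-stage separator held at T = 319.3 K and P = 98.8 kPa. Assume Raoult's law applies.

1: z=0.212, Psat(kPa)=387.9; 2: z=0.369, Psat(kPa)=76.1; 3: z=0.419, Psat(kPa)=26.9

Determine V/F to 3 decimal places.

Raoult's law: Kᵢ = Pᵢˢᵃᵗ/P = Pᵢˢᵃᵗ/98.8.
  K_1 = 387.9/98.8 = 3.92611, K_2 = 76.1/98.8 = 0.77024, K_3 = 26.9/98.8 = 0.27227
Rachford–Rice: g(V/F) = Σ zᵢ(Kᵢ−1)/(1+V/F(Kᵢ−1)) = 0.
Feasibility: ΣzᵢKᵢ = 1.231, Σzᵢ/Kᵢ = 2.072 — both > 1, two phases present.
Newton iteration, V/F⁰ = 0.54:
  V/F = 0.540: g = -0.3587, g' = -0.900 → V/F = 0.142
  V/F = 0.142: g = 0.0110, g' = -1.204 → V/F = 0.151
Converged at V/F = 0.151.

V/F = 0.151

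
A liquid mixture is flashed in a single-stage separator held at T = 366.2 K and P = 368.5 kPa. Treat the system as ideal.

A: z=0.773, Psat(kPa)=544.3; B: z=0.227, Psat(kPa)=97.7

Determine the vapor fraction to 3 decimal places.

ψ = 0.576

Raoult's law: Kᵢ = Pᵢˢᵃᵗ/P = Pᵢˢᵃᵗ/368.5.
  K_A = 544.3/368.5 = 1.47707, K_B = 97.7/368.5 = 0.26513
Let ψ = V/F and solve Σ zᵢ(Kᵢ−1)/(1+ψ(Kᵢ−1)) = 0.
Feasibility: ΣzᵢKᵢ = 1.202, Σzᵢ/Kᵢ = 1.380 — both > 1, two phases present.
Iterate (Newton) starting at ψ = 0.58:
  ψ = 0.580: g = -0.0019, g' = -0.480 → ψ = 0.576
Converged at ψ = 0.576.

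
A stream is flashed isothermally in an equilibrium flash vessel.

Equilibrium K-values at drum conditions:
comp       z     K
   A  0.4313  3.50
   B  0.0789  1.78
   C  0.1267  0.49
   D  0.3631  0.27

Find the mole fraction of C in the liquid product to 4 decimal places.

x_C = 0.1721

Rachford–Rice: g(V/F) = Σ zᵢ(Kᵢ−1)/(1+V/F(Kᵢ−1)) = 0.
Check two-phase: ΣzᵢKᵢ = 1.8101 > 1 and Σzᵢ/Kᵢ = 1.7709 > 1, so g(0) = 0.8101 > 0 and g(1) = -0.7709 < 0.
Newton iteration, V/F⁰ = 0.66:
  V/F = 0.6600: g = -0.16140, g' = -1.2002 → V/F = 0.5255
  V/F = 0.5255: g = -0.00867, g' = -1.0985 → V/F = 0.5176
Converged at V/F = 0.5176.
Compositions from xᵢ = zᵢ/(1+V/F(Kᵢ−1)), yᵢ = Kᵢxᵢ:
  A: x = 0.1880, y = 0.6580
  B: x = 0.0562, y = 0.1000
  C: x = 0.1721, y = 0.0844
  D: x = 0.5836, y = 0.1576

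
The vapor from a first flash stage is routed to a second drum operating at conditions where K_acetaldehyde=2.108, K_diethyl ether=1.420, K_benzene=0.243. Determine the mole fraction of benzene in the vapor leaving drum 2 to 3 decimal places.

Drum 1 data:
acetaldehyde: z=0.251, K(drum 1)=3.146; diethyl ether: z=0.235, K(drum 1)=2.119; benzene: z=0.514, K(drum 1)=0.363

y_benzene (drum 2) = 0.121

Drum 1:
Rachford–Rice: g(ψ₁) = Σ zᵢ(Kᵢ−1)/(1+ψ₁(Kᵢ−1)) = 0.
Feasibility: ΣzᵢKᵢ = 1.474, Σzᵢ/Kᵢ = 1.607 — both > 1, two phases present.
Iterate (Newton) starting at ψ₁ = 0.5:
  ψ₁ = 0.500: g = -0.0520, g' = -0.839 → ψ₁ = 0.438
Converged at ψ₁ = 0.438.
Drum-1 compositions:
  acetaldehyde: x = 0.129, y = 0.407
  diethyl ether: x = 0.158, y = 0.334
  benzene: x = 0.713, y = 0.259
Drum-2 feed = drum-1 vapor: z₂ = (0.4070, 0.3342, 0.2588).
Drum 2:
Newton–Raphson from ψ₂ = 0.65:
  ψ₂ = 0.650: g = -0.0132, g' = -0.780 → ψ₂ = 0.633
Converged at ψ₂ = 0.633.
  acetaldehyde: x = 0.239, y = 0.504
  diethyl ether: x = 0.264, y = 0.375
  benzene: x = 0.497, y = 0.121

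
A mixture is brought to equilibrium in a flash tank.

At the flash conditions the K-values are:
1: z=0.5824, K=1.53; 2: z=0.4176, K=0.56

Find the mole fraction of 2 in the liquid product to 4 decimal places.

x_2 = 0.5464

Rachford–Rice: g(ψ) = Σ zᵢ(Kᵢ−1)/(1+ψ(Kᵢ−1)) = 0.
g(0) = ΣzᵢKᵢ − 1 = 0.1249 and g(1) = 1 − Σzᵢ/Kᵢ = -0.1264, so a root lies in (0, 1).
Binary case is linear: z₁(K₁−1)(1+ψ(K₂−1)) + z₂(K₂−1)(1+ψ(K₁−1)) = 0
⇒ ψ = [z₁(K₁−1)+z₂(K₂−1)] / [−(K₁−1)(K₂−1)] = 0.12493/0.23320 = 0.5357
Compositions from xᵢ = zᵢ/(1+ψ(Kᵢ−1)), yᵢ = Kᵢxᵢ:
  1: x = 0.4536, y = 0.6940
  2: x = 0.5464, y = 0.3060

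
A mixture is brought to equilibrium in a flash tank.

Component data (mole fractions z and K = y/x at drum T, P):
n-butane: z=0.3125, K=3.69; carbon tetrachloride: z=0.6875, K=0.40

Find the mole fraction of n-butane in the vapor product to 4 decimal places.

Rachford–Rice: g(ψ) = Σ zᵢ(Kᵢ−1)/(1+ψ(Kᵢ−1)) = 0.
Feasibility: ΣzᵢKᵢ = 1.4281, Σzᵢ/Kᵢ = 1.8034 — both > 1, two phases present.
Binary case is linear: z₁(K₁−1)(1+ψ(K₂−1)) + z₂(K₂−1)(1+ψ(K₁−1)) = 0
⇒ ψ = [z₁(K₁−1)+z₂(K₂−1)] / [−(K₁−1)(K₂−1)] = 0.42812/1.61400 = 0.2653
Compositions from xᵢ = zᵢ/(1+ψ(Kᵢ−1)), yᵢ = Kᵢxᵢ:
  n-butane: x = 0.1824, y = 0.6729
  carbon tetrachloride: x = 0.8176, y = 0.3271

y_n-butane = 0.6729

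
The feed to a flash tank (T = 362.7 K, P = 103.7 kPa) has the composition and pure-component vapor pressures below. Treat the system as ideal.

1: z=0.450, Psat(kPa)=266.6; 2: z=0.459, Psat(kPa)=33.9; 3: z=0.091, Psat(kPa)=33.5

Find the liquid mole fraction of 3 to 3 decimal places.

Raoult's law: Kᵢ = Pᵢˢᵃᵗ/P = Pᵢˢᵃᵗ/103.7.
  K_1 = 266.6/103.7 = 2.57088, K_2 = 33.9/103.7 = 0.32690, K_3 = 33.5/103.7 = 0.32305
Rachford–Rice: g(β) = Σ zᵢ(Kᵢ−1)/(1+β(Kᵢ−1)) = 0.
g(0) = ΣzᵢKᵢ − 1 = 0.336 and g(1) = 1 − Σzᵢ/Kᵢ = -0.861, so a root lies in (0, 1).
Iterate (Newton) starting at β = 0.5:
  β = 0.500: g = -0.1629, g' = -0.916 → β = 0.322
  β = 0.322: g = -0.0040, g' = -0.897 → β = 0.318
Converged at β = 0.318.
Compositions from xᵢ = zᵢ/(1+β(Kᵢ−1)), yᵢ = Kᵢxᵢ:
  1: x = 0.300, y = 0.772
  2: x = 0.584, y = 0.191
  3: x = 0.116, y = 0.037

x_3 = 0.116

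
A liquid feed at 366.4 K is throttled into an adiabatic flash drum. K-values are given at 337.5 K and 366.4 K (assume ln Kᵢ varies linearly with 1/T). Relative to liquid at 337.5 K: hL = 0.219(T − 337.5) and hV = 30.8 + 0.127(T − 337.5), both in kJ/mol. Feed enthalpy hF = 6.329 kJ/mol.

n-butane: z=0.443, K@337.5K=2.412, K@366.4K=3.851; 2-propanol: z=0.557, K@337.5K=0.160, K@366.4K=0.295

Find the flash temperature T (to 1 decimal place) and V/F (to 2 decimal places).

Adiabatic flash: solve Rachford–Rice at each trial T, then check hF = ψ·hV(T) + (1−ψ)·hL(T).
  T = 337.5 K: K = (2.412, 0.160), RR gives ψ = 0.133, H_out = 4.093 kJ/mol
  T = 366.4 K: K = (3.851, 0.295), RR gives ψ = 0.433, H_out = 18.514 kJ/mol
  T = 351.9 K: K = (3.075, 0.220), RR gives ψ = 0.299, H_out = 11.976 kJ/mol
  T = 344.7 K: K = (2.730, 0.188), RR gives ψ = 0.224, H_out = 8.319 kJ/mol
  T = 341.1 K: K = (2.568, 0.174), RR gives ψ = 0.181, H_out = 6.298 kJ/mol
  T = 342.9 K: K = (2.648, 0.181), RR gives ψ = 0.203, H_out = 7.329 kJ/mol
Linear interpolation between T = 341.1 (H_out = 6.298) and T = 342.9 (H_out = 7.329) on hF = 6.329 gives T ≈ 341.2 K, at which ψ = 0.18.

T = 341.2 K, V/F = 0.18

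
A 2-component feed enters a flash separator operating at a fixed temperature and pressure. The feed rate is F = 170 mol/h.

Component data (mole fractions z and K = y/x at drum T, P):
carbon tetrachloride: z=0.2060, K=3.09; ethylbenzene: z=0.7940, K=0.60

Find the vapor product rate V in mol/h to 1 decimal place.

Material balance + equilibrium reduce to Σ zᵢ(Kᵢ−1)/(1+V/F(Kᵢ−1)) = 0.
Check two-phase: ΣzᵢKᵢ = 1.1129 > 1 and Σzᵢ/Kᵢ = 1.3900 > 1, so g(0) = 0.1129 > 0 and g(1) = -0.3900 < 0.
Binary case is linear: z₁(K₁−1)(1+V/F(K₂−1)) + z₂(K₂−1)(1+V/F(K₁−1)) = 0
⇒ V/F = [z₁(K₁−1)+z₂(K₂−1)] / [−(K₁−1)(K₂−1)] = 0.11294/0.83600 = 0.1351
Then V = V/F·F = 0.1351·170 = 23.0 mol/h and L = F − V = 147.0 mol/h.

V = 23.0 mol/h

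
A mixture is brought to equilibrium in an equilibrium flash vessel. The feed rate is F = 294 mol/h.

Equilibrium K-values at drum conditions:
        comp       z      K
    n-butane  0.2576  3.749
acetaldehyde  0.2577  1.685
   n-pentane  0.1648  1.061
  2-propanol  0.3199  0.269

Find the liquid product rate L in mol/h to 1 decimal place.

L = 122.5 mol/h

Iterate (Newton) starting at β = 0.5:
  β = 0.5000: g = 0.07092, g' = -0.8375 → β = 0.5847
  β = 0.5847: g = -0.00104, g' = -0.8700 → β = 0.5835
Converged at β = 0.5835.
Then V = β·F = 0.5835·294 = 171.5 mol/h and L = F − V = 122.5 mol/h.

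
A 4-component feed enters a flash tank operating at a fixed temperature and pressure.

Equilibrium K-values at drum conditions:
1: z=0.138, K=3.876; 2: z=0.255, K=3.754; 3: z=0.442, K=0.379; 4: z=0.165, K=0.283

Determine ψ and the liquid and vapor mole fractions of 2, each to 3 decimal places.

Newton–Raphson from ψ = 0.43:
  ψ = 0.430: g = -0.0466, g' = -1.128 → ψ = 0.389
Converged at ψ = 0.389.
Compositions from xᵢ = zᵢ/(1+ψ(Kᵢ−1)), yᵢ = Kᵢxᵢ:
  1: x = 0.065, y = 0.252
  2: x = 0.123, y = 0.462
  3: x = 0.583, y = 0.221
  4: x = 0.229, y = 0.065

ψ = 0.389, x_2 = 0.123, y_2 = 0.462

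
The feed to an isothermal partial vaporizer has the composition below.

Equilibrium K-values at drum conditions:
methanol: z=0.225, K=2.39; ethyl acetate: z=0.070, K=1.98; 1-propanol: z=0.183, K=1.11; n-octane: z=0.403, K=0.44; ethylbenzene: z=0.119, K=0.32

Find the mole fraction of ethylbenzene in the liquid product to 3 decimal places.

Iterate (Newton) starting at ψ = 0.35:
  ψ = 0.350: g = -0.1060, g' = -0.526 → ψ = 0.149
  ψ = 0.149: g = 0.0027, g' = -0.570 → ψ = 0.153
Converged at ψ = 0.153.
Compositions from xᵢ = zᵢ/(1+ψ(Kᵢ−1)), yᵢ = Kᵢxᵢ:
  methanol: x = 0.185, y = 0.443
  ethyl acetate: x = 0.061, y = 0.120
  1-propanol: x = 0.180, y = 0.200
  n-octane: x = 0.441, y = 0.194
  ethylbenzene: x = 0.133, y = 0.043

x_ethylbenzene = 0.133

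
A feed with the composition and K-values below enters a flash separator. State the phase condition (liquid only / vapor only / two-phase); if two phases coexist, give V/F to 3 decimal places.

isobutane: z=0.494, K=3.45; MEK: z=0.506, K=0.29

ΣzᵢKᵢ = 1.851; Σzᵢ/Kᵢ = 1.888.
Both exceed 1, so a two-phase solution exists.
Rachford–Rice: g(ψ) = Σ zᵢ(Kᵢ−1)/(1+ψ(Kᵢ−1)) = 0.
Binary case is linear: z₁(K₁−1)(1+ψ(K₂−1)) + z₂(K₂−1)(1+ψ(K₁−1)) = 0
⇒ ψ = [z₁(K₁−1)+z₂(K₂−1)] / [−(K₁−1)(K₂−1)] = 0.8510/1.7395 = 0.489

two-phase, V/F = 0.489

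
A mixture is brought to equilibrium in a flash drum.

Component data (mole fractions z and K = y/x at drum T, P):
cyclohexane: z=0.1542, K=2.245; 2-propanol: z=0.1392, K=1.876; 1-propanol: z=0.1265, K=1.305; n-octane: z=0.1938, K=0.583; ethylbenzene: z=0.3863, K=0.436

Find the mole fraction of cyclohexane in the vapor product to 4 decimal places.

y_cyclohexane = 0.3042

Let ψ = V/F and solve Σ zᵢ(Kᵢ−1)/(1+ψ(Kᵢ−1)) = 0.
g(0) = ΣzᵢKᵢ − 1 = 0.0538 and g(1) = 1 − Σzᵢ/Kᵢ = -0.4582, so a root lies in (0, 1).
Newton iteration, ψ⁰ = 0.5:
  ψ = 0.5000: g = -0.16895, g' = -0.4435 → ψ = 0.1190
  ψ = 0.1190: g = -0.00373, g' = -0.4584 → ψ = 0.1109
Converged at ψ = 0.1109.
Compositions from xᵢ = zᵢ/(1+ψ(Kᵢ−1)), yᵢ = Kᵢxᵢ:
  cyclohexane: x = 0.1355, y = 0.3042
  2-propanol: x = 0.1269, y = 0.2380
  1-propanol: x = 0.1224, y = 0.1597
  n-octane: x = 0.2032, y = 0.1185
  ethylbenzene: x = 0.4121, y = 0.1797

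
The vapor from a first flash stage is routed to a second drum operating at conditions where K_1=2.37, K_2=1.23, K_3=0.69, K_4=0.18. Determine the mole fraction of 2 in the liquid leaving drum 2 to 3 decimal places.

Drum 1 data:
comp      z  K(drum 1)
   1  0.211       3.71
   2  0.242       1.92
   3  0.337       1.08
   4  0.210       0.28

Drum 1:
Material balance + equilibrium reduce to Σ zᵢ(Kᵢ−1)/(1+ψ₁(Kᵢ−1)) = 0.
Check two-phase: ΣzᵢKᵢ = 1.670 > 1 and Σzᵢ/Kᵢ = 1.245 > 1, so g(0) = 0.670 > 0 and g(1) = -0.245 < 0.
Newton–Raphson from ψ₁ = 0.5:
  ψ₁ = 0.500: g = 0.1850, g' = -0.643 → ψ₁ = 0.788
  ψ₁ = 0.788: g = -0.0123, g' = -0.809 → ψ₁ = 0.772
Converged at ψ₁ = 0.772.
Drum-1 compositions:
  1: x = 0.068, y = 0.253
  2: x = 0.141, y = 0.272
  3: x = 0.317, y = 0.343
  4: x = 0.473, y = 0.132
Drum-2 feed = drum-1 vapor: z₂ = (0.2531, 0.2717, 0.3428, 0.1324).
Drum 2:
Let ψ₂ = V/F and solve Σ zᵢ(Kᵢ−1)/(1+ψ₂(Kᵢ−1)) = 0.
Check two-phase: ΣzᵢKᵢ = 1.194 > 1 and Σzᵢ/Kᵢ = 1.560 > 1, so g(0) = 0.194 > 0 and g(1) = -0.560 < 0.
Iterate (Newton) starting at ψ₂ = 0.65:
  ψ₂ = 0.650: g = -0.1278, g' = -0.604 → ψ₂ = 0.438
  ψ₂ = 0.438: g = -0.0190, g' = -0.458 → ψ₂ = 0.397
  ψ₂ = 0.397: g = -0.0002, g' = -0.450 → ψ₂ = 0.396
Converged at ψ₂ = 0.396.
  1: x = 0.164, y = 0.389
  2: x = 0.249, y = 0.306
  3: x = 0.391, y = 0.270
  4: x = 0.196, y = 0.035

x_2 (drum 2) = 0.249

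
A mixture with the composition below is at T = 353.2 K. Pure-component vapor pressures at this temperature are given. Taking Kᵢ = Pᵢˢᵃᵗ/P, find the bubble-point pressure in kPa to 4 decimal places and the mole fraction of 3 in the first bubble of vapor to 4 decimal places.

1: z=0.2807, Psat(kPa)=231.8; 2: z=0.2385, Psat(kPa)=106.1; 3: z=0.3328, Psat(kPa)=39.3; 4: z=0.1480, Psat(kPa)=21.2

Pbub = 106.5877 kPa, y_3 = 0.1227

At the bubble point ψ → 0, so ΣzᵢKᵢ = 1 with Kᵢ = Pᵢˢᵃᵗ/P ⇒ P = ΣzᵢPᵢˢᵃᵗ.
P = 0.2807·231.8 + 0.2385·106.1 + 0.3328·39.3 + 0.1480·21.2 = 106.5877 kPa
yᵢ = zᵢPᵢˢᵃᵗ/P ⇒ y_3 = 0.3328·39.3/106.5877 = 0.1227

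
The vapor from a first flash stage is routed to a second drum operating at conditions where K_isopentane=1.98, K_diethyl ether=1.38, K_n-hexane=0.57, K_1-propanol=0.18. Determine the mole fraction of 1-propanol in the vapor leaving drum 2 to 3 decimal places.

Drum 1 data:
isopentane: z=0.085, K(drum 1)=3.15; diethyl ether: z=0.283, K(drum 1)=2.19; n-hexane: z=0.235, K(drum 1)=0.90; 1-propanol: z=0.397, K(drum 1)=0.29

Drum 1:
Newton iteration, ψ₁⁰ = 0.65:
  ψ₁ = 0.650: g = -0.2825, g' = -0.889 → ψ₁ = 0.332
  ψ₁ = 0.332: g = -0.0452, g' = -0.685 → ψ₁ = 0.266
  ψ₁ = 0.266: g = 0.0003, g' = -0.697 → ψ₁ = 0.267
Converged at ψ₁ = 0.267.
Drum-1 compositions:
  isopentane: x = 0.054, y = 0.170
  diethyl ether: x = 0.215, y = 0.471
  n-hexane: x = 0.241, y = 0.217
  1-propanol: x = 0.490, y = 0.142
Drum-2 feed = drum-1 vapor: z₂ = (0.1702, 0.4705, 0.2173, 0.1420).
Drum 2:
Rachford–Rice: g(ψ₂) = Σ zᵢ(Kᵢ−1)/(1+ψ₂(Kᵢ−1)) = 0.
g(0) = ΣzᵢKᵢ − 1 = 0.136 and g(1) = 1 − Σzᵢ/Kᵢ = -0.597, so a root lies in (0, 1).
Iterate (Newton) starting at ψ₂ = 0.61:
  ψ₂ = 0.610: g = -0.1101, g' = -0.565 → ψ₂ = 0.415
  ψ₂ = 0.415: g = -0.0173, g' = -0.412 → ψ₂ = 0.373
  ψ₂ = 0.373: g = -0.0004, g' = -0.395 → ψ₂ = 0.372
Converged at ψ₂ = 0.372.
  isopentane: x = 0.125, y = 0.247
  diethyl ether: x = 0.412, y = 0.569
  n-hexane: x = 0.259, y = 0.147
  1-propanol: x = 0.204, y = 0.037

y_1-propanol (drum 2) = 0.037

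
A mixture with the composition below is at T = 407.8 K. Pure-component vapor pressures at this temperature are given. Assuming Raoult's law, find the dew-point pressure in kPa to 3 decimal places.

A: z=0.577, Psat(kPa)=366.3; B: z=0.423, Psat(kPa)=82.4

At the dew point ψ → 1, so Σzᵢ/Kᵢ = 1 with Kᵢ = Pᵢˢᵃᵗ/P ⇒ 1/P = Σzᵢ/Pᵢˢᵃᵗ.
1/P = 0.577/366.3 + 0.423/82.4 = 0.006709 ⇒ P = 149.060 kPa

Pdew = 149.060 kPa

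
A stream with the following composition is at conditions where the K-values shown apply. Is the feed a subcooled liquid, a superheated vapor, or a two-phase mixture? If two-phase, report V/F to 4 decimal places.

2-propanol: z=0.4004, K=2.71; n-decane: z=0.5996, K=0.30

two-phase, V/F = 0.2214

ΣzᵢKᵢ = 1.2650; Σzᵢ/Kᵢ = 2.1464.
Both exceed 1, so a two-phase solution exists.
Material balance + equilibrium reduce to Σ zᵢ(Kᵢ−1)/(1+ψ(Kᵢ−1)) = 0.
Newton iteration, ψ⁰ = 0.62:
  ψ = 0.6200: g = -0.40922, g' = -1.1930 → ψ = 0.2770
  ψ = 0.2770: g = -0.05604, g' = -0.9913 → ψ = 0.2204
  ψ = 0.2204: g = 0.00094, g' = -1.0283 → ψ = 0.2214
Converged at ψ = 0.2214.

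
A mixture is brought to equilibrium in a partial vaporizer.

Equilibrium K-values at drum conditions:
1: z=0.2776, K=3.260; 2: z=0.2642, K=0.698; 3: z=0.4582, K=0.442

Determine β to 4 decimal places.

β = 0.2722

Material balance + equilibrium reduce to Σ zᵢ(Kᵢ−1)/(1+β(Kᵢ−1)) = 0.
Feasibility: ΣzᵢKᵢ = 1.2919, Σzᵢ/Kᵢ = 1.5003 — both > 1, two phases present.
Iterate (Newton) starting at β = 0.5:
  β = 0.5000: g = -0.15405, g' = -0.6204 → β = 0.2517
  β = 0.2517: g = 0.01610, g' = -0.7974 → β = 0.2719
  β = 0.2719: g = 0.00027, g' = -0.7708 → β = 0.2722
Converged at β = 0.2722.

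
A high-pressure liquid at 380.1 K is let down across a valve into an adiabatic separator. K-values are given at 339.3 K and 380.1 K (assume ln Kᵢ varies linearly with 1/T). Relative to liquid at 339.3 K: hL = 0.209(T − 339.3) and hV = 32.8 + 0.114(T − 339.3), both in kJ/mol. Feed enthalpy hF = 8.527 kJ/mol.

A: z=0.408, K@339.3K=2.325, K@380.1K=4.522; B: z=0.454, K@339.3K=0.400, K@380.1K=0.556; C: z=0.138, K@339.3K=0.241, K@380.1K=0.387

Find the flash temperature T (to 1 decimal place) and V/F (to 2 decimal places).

Adiabatic flash: solve Rachford–Rice at each trial T, then check hF = ψ·hV(T) + (1−ψ)·hL(T).
  T = 339.3 K: K = (2.325, 0.400, 0.241), RR gives ψ = 0.193, H_out = 6.318 kJ/mol
  T = 380.1 K: K = (4.522, 0.556, 0.387), RR gives ψ = 0.666, H_out = 27.803 kJ/mol
  T = 359.7 K: K = (3.304, 0.476, 0.310), RR gives ψ = 0.464, H_out = 18.578 kJ/mol
  T = 349.5 K: K = (2.786, 0.437, 0.274), RR gives ψ = 0.345, H_out = 13.126 kJ/mol
  T = 344.4 K: K = (2.548, 0.419, 0.257), RR gives ψ = 0.275, H_out = 9.956 kJ/mol
  T = 341.9 K: K = (2.437, 0.409, 0.249), RR gives ψ = 0.237, H_out = 8.243 kJ/mol
  T = 343.1 K: K = (2.490, 0.414, 0.253), RR gives ψ = 0.255, H_out = 9.080 kJ/mol
Linear interpolation between T = 341.9 (H_out = 8.243) and T = 343.1 (H_out = 9.080) on hF = 8.527 gives T ≈ 342.3 K, at which ψ = 0.24.

T = 342.3 K, V/F = 0.24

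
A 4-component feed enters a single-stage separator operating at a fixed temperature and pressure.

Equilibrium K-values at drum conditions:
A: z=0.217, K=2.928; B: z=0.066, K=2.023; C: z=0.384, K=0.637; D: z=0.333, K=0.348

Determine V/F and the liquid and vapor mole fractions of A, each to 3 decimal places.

V/F = 0.144, x_A = 0.170, y_A = 0.498

Iterate (Newton) starting at V/F = 0.33:
  V/F = 0.330: g = -0.1288, g' = -0.635 → V/F = 0.127
  V/F = 0.127: g = 0.0129, g' = -0.798 → V/F = 0.143
  V/F = 0.143: g = 0.0002, g' = -0.776 → V/F = 0.144
Converged at V/F = 0.144.
Compositions from xᵢ = zᵢ/(1+V/F(Kᵢ−1)), yᵢ = Kᵢxᵢ:
  A: x = 0.170, y = 0.498
  B: x = 0.058, y = 0.116
  C: x = 0.405, y = 0.258
  D: x = 0.367, y = 0.128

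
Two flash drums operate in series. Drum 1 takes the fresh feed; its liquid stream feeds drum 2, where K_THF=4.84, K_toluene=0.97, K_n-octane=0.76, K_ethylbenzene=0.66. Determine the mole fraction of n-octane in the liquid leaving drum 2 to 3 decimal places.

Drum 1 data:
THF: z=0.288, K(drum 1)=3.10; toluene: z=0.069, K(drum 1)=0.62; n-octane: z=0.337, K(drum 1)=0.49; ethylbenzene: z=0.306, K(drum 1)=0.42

Drum 1:
Material balance + equilibrium reduce to Σ zᵢ(Kᵢ−1)/(1+ψ₁(Kᵢ−1)) = 0.
g(0) = ΣzᵢKᵢ − 1 = 0.229 and g(1) = 1 − Σzᵢ/Kᵢ = -0.621, so a root lies in (0, 1).
Iterate (Newton) starting at ψ₁ = 0.5:
  ψ₁ = 0.500: g = -0.2180, g' = -0.680 → ψ₁ = 0.179
  ψ₁ = 0.179: g = 0.0241, g' = -0.916 → ψ₁ = 0.205
  ψ₁ = 0.205: g = 0.0006, g' = -0.874 → ψ₁ = 0.206
Converged at ψ₁ = 0.206.
Drum-1 compositions:
  THF: x = 0.201, y = 0.623
  toluene: x = 0.075, y = 0.046
  n-octane: x = 0.377, y = 0.185
  ethylbenzene: x = 0.348, y = 0.146
Drum-2 feed = drum-1 liquid: z₂ = (0.2010, 0.0749, 0.3766, 0.3476).
Drum 2:
Newton–Raphson from ψ₂ = 0.5:
  ψ₂ = 0.500: g = 0.0170, g' = -0.434 → ψ₂ = 0.539
  ψ₂ = 0.539: g = 0.0006, g' = -0.403 → ψ₂ = 0.541
Converged at ψ₂ = 0.541.
  THF: x = 0.065, y = 0.316
  toluene: x = 0.076, y = 0.074
  n-octane: x = 0.433, y = 0.329
  ethylbenzene: x = 0.426, y = 0.281

x_n-octane (drum 2) = 0.433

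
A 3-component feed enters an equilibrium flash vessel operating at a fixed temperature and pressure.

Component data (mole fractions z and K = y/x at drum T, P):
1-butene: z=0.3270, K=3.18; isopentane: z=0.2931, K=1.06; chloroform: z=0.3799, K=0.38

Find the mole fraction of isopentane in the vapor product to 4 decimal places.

Newton iteration, ψ⁰ = 0.52:
  ψ = 0.5200: g = 0.00356, g' = -0.6604 → ψ = 0.5254
Converged at ψ = 0.5254.
Compositions from xᵢ = zᵢ/(1+ψ(Kᵢ−1)), yᵢ = Kᵢxᵢ:
  1-butene: x = 0.1524, y = 0.4847
  isopentane: x = 0.2841, y = 0.3012
  chloroform: x = 0.5634, y = 0.2141

y_isopentane = 0.3012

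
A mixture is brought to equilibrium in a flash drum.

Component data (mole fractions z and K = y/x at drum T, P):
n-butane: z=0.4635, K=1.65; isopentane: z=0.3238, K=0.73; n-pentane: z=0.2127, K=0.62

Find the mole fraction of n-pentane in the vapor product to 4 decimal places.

y_n-pentane = 0.1744

Let ψ = V/F and solve Σ zᵢ(Kᵢ−1)/(1+ψ(Kᵢ−1)) = 0.
Feasibility: ΣzᵢKᵢ = 1.1330, Σzᵢ/Kᵢ = 1.0675 — both > 1, two phases present.
Iterate (Newton) starting at ψ = 0.5:
  ψ = 0.5000: g = 0.02652, g' = -0.1899 → ψ = 0.6397
  ψ = 0.6397: g = 0.00034, g' = -0.1858 → ψ = 0.6415
Converged at ψ = 0.6415.
Compositions from xᵢ = zᵢ/(1+ψ(Kᵢ−1)), yᵢ = Kᵢxᵢ:
  n-butane: x = 0.3271, y = 0.5397
  isopentane: x = 0.3916, y = 0.2859
  n-pentane: x = 0.2813, y = 0.1744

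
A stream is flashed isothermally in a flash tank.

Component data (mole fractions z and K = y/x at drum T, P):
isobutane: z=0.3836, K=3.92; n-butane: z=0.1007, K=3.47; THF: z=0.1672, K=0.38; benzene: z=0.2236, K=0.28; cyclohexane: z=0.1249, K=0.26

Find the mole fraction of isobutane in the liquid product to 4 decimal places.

Material balance + equilibrium reduce to Σ zᵢ(Kᵢ−1)/(1+V/F(Kᵢ−1)) = 0.
Check two-phase: ΣzᵢKᵢ = 2.0118 > 1 and Σzᵢ/Kᵢ = 1.8458 > 1, so g(0) = 1.0118 > 0 and g(1) = -0.8458 < 0.
Newton iteration, V/F⁰ = 0.5:
  V/F = 0.5000: g = 0.01812, g' = -1.2538 → V/F = 0.5145
Converged at V/F = 0.5145.
Compositions from xᵢ = zᵢ/(1+V/F(Kᵢ−1)), yᵢ = Kᵢxᵢ:
  isobutane: x = 0.1533, y = 0.6009
  n-butane: x = 0.0443, y = 0.1539
  THF: x = 0.2455, y = 0.0933
  benzene: x = 0.3552, y = 0.0994
  cyclohexane: x = 0.2017, y = 0.0524

x_isobutane = 0.1533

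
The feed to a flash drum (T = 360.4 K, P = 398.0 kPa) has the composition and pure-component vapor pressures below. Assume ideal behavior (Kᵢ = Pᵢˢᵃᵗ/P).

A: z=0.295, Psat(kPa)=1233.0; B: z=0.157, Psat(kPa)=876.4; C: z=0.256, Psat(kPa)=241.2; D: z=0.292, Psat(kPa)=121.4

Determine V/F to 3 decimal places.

Raoult's law: Kᵢ = Pᵢˢᵃᵗ/P = Pᵢˢᵃᵗ/398.0.
  K_A = 1233.0/398.0 = 3.09799, K_B = 876.4/398.0 = 2.20201, K_C = 241.2/398.0 = 0.60603, K_D = 121.4/398.0 = 0.30503
Rachford–Rice: g(V/F) = Σ zᵢ(Kᵢ−1)/(1+V/F(Kᵢ−1)) = 0.
Feasibility: ΣzᵢKᵢ = 1.504, Σzᵢ/Kᵢ = 1.546 — both > 1, two phases present.
Newton–Raphson from V/F = 0.33:
  V/F = 0.330: g = 0.1216, g' = -0.860 → V/F = 0.471
  V/F = 0.471: g = 0.0059, g' = -0.793 → V/F = 0.479
Converged at V/F = 0.479.

V/F = 0.479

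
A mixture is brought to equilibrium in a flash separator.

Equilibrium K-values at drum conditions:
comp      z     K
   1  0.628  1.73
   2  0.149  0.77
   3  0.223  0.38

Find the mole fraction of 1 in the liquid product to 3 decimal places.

Material balance + equilibrium reduce to Σ zᵢ(Kᵢ−1)/(1+V/F(Kᵢ−1)) = 0.
g(0) = ΣzᵢKᵢ − 1 = 0.286 and g(1) = 1 − Σzᵢ/Kᵢ = -0.143, so a root lies in (0, 1).
Iterate (Newton) starting at V/F = 0.54:
  V/F = 0.540: g = 0.0818, g' = -0.376 → V/F = 0.758
  V/F = 0.758: g = -0.0070, g' = -0.455 → V/F = 0.742
Converged at V/F = 0.742.
Compositions from xᵢ = zᵢ/(1+V/F(Kᵢ−1)), yᵢ = Kᵢxᵢ:
  1: x = 0.407, y = 0.705
  2: x = 0.180, y = 0.138
  3: x = 0.413, y = 0.157

x_1 = 0.407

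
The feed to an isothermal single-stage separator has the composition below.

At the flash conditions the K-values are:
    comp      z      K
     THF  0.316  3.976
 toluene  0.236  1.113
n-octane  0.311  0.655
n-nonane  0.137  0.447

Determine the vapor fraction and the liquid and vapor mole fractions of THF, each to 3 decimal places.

Let ψ = V/F and solve Σ zᵢ(Kᵢ−1)/(1+ψ(Kᵢ−1)) = 0.
Feasibility: ΣzᵢKᵢ = 1.784, Σzᵢ/Kᵢ = 1.073 — both > 1, two phases present.
Iterate (Newton) starting at ψ = 0.5:
  ψ = 0.500: g = 0.1688, g' = -0.589 → ψ = 0.787
  ψ = 0.787: g = 0.0246, g' = -0.454 → ψ = 0.841
Converged at ψ = 0.841.
Compositions from xᵢ = zᵢ/(1+ψ(Kᵢ−1)), yᵢ = Kᵢxᵢ:
  THF: x = 0.090, y = 0.359
  toluene: x = 0.216, y = 0.240
  n-octane: x = 0.438, y = 0.287
  n-nonane: x = 0.256, y = 0.114

ψ = 0.841, x_THF = 0.090, y_THF = 0.359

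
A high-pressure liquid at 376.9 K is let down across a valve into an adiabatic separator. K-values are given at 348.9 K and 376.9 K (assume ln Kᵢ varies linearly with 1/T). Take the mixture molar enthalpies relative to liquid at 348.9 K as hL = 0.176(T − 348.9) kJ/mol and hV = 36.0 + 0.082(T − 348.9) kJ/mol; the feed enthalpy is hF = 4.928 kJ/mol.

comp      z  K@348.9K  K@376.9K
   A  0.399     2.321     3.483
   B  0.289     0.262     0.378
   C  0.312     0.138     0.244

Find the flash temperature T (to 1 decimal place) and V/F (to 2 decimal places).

T = 354.2 K, V/F = 0.11

Adiabatic flash: solve Rachford–Rice at each trial T, then check hF = ψ·hV(T) + (1−ψ)·hL(T).
  T = 348.9 K: K = (2.321, 0.262, 0.138), RR gives ψ = 0.042, H_out = 1.520 kJ/mol
  T = 376.9 K: K = (3.483, 0.378, 0.244), RR gives ψ = 0.333, H_out = 16.049 kJ/mol
  T = 362.9 K: K = (2.866, 0.317, 0.186), RR gives ψ = 0.208, H_out = 9.685 kJ/mol
  T = 355.9 K: K = (2.584, 0.289, 0.160), RR gives ψ = 0.133, H_out = 5.939 kJ/mol
  T = 352.4 K: K = (2.450, 0.275, 0.149), RR gives ψ = 0.090, H_out = 3.834 kJ/mol
  T = 354.1 K: K = (2.515, 0.282, 0.154), RR gives ψ = 0.112, H_out = 4.880 kJ/mol
Linear interpolation between T = 354.1 (H_out = 4.880) and T = 355.9 (H_out = 5.939) on hF = 4.928 gives T ≈ 354.2 K, at which ψ = 0.11.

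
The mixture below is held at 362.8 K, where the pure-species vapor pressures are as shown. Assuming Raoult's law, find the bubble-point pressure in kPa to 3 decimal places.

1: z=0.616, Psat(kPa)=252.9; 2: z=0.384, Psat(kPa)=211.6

Pbub = 237.041 kPa

At the bubble point ψ → 0, so ΣzᵢKᵢ = 1 with Kᵢ = Pᵢˢᵃᵗ/P ⇒ P = ΣzᵢPᵢˢᵃᵗ.
P = 0.616·252.9 + 0.384·211.6 = 237.041 kPa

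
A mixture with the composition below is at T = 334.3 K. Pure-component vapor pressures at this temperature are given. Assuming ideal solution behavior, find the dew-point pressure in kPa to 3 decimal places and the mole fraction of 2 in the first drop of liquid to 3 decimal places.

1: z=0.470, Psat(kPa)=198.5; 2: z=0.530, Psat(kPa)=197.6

Pdew = 198.022 kPa, x_2 = 0.531

At the dew point ψ → 1, so Σzᵢ/Kᵢ = 1 with Kᵢ = Pᵢˢᵃᵗ/P ⇒ 1/P = Σzᵢ/Pᵢˢᵃᵗ.
1/P = 0.470/198.5 + 0.530/197.6 = 0.005050 ⇒ P = 198.022 kPa
xᵢ = zᵢP/Pᵢˢᵃᵗ ⇒ x_2 = 0.530·198.022/197.6 = 0.531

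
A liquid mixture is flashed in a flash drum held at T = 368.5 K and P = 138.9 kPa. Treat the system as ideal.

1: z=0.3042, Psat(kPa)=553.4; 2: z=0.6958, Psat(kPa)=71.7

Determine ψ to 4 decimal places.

Raoult's law: Kᵢ = Pᵢˢᵃᵗ/P = Pᵢˢᵃᵗ/138.9.
  K_1 = 553.4/138.9 = 3.984161, K_2 = 71.7/138.9 = 0.516199
Material balance + equilibrium reduce to Σ zᵢ(Kᵢ−1)/(1+ψ(Kᵢ−1)) = 0.
Check two-phase: ΣzᵢKᵢ = 1.5712 > 1 and Σzᵢ/Kᵢ = 1.4243 > 1, so g(0) = 0.5712 > 0 and g(1) = -0.4243 < 0.
Newton iteration, ψ⁰ = 0.44:
  ψ = 0.4400: g = -0.03520, g' = -0.7692 → ψ = 0.3942
  ψ = 0.3942: g = 0.00112, g' = -0.8206 → ψ = 0.3956
Converged at ψ = 0.3956.

ψ = 0.3956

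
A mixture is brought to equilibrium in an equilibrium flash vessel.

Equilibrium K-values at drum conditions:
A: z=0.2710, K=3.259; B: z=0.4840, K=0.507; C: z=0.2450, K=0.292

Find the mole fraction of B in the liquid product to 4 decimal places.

x_B = 0.5241

Let ψ = V/F and solve Σ zᵢ(Kᵢ−1)/(1+ψ(Kᵢ−1)) = 0.
g(0) = ΣzᵢKᵢ − 1 = 0.2001 and g(1) = 1 − Σzᵢ/Kᵢ = -0.8768, so a root lies in (0, 1).
Iterate (Newton) starting at ψ = 0.58:
  ψ = 0.5800: g = -0.36349, g' = -0.8434 → ψ = 0.1490
  ψ = 0.1490: g = 0.00656, g' = -1.0646 → ψ = 0.1552
Converged at ψ = 0.1552.
Compositions from xᵢ = zᵢ/(1+ψ(Kᵢ−1)), yᵢ = Kᵢxᵢ:
  A: x = 0.2006, y = 0.6539
  B: x = 0.5241, y = 0.2657
  C: x = 0.2752, y = 0.0804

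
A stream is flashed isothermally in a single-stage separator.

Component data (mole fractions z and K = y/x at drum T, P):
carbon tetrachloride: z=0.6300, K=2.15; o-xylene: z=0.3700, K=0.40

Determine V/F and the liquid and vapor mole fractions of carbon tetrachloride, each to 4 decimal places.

V/F = 0.7283, x_carbon tetrachloride = 0.3429, y_carbon tetrachloride = 0.7371

Material balance + equilibrium reduce to Σ zᵢ(Kᵢ−1)/(1+V/F(Kᵢ−1)) = 0.
Check two-phase: ΣzᵢKᵢ = 1.5025 > 1 and Σzᵢ/Kᵢ = 1.2180 > 1, so g(0) = 0.5025 > 0 and g(1) = -0.2180 < 0.
Newton iteration, V/F⁰ = 0.37:
  V/F = 0.3700: g = 0.22290, g' = -0.6301 → V/F = 0.7238
  V/F = 0.7238: g = 0.00300, g' = -0.6643 → V/F = 0.7283
Converged at V/F = 0.7283.
Compositions from xᵢ = zᵢ/(1+V/F(Kᵢ−1)), yᵢ = Kᵢxᵢ:
  carbon tetrachloride: x = 0.3429, y = 0.7371
  o-xylene: x = 0.6571, y = 0.2629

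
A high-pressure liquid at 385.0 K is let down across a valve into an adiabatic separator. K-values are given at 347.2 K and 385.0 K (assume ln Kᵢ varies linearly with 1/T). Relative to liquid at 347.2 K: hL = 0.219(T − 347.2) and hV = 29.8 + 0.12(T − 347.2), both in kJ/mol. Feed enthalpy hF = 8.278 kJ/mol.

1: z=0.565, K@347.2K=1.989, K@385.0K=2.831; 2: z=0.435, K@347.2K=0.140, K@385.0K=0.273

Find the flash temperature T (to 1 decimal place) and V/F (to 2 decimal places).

Adiabatic flash: solve Rachford–Rice at each trial T, then check hF = ψ·hV(T) + (1−ψ)·hL(T).
  T = 347.2 K: K = (1.989, 0.140), RR gives ψ = 0.217, H_out = 6.471 kJ/mol
  T = 385.0 K: K = (2.831, 0.273), RR gives ψ = 0.540, H_out = 22.339 kJ/mol
  T = 366.1 K: K = (2.395, 0.199), RR gives ψ = 0.393, H_out = 15.126 kJ/mol
  T = 356.6 K: K = (2.187, 0.167), RR gives ψ = 0.312, H_out = 11.069 kJ/mol
  T = 351.9 K: K = (2.087, 0.153), RR gives ψ = 0.267, H_out = 8.864 kJ/mol
  T = 349.5 K: K = (2.037, 0.146), RR gives ψ = 0.242, H_out = 7.668 kJ/mol
Linear interpolation between T = 349.5 (H_out = 7.668) and T = 351.9 (H_out = 8.864) on hF = 8.278 gives T ≈ 350.7 K, at which ψ = 0.25.

T = 350.7 K, V/F = 0.25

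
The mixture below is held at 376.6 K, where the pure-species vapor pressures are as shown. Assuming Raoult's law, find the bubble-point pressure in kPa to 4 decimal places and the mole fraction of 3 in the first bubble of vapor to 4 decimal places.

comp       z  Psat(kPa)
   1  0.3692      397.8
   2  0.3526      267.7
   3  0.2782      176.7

Pbub = 290.4167 kPa, y_3 = 0.1693

At the bubble point ψ → 0, so ΣzᵢKᵢ = 1 with Kᵢ = Pᵢˢᵃᵗ/P ⇒ P = ΣzᵢPᵢˢᵃᵗ.
P = 0.3692·397.8 + 0.3526·267.7 + 0.2782·176.7 = 290.4167 kPa
yᵢ = zᵢPᵢˢᵃᵗ/P ⇒ y_3 = 0.2782·176.7/290.4167 = 0.1693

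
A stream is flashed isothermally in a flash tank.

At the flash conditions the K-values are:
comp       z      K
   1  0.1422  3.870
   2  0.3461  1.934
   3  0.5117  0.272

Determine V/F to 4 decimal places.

Newton–Raphson from V/F = 0.69:
  V/F = 0.6900: g = -0.41500, g' = -1.3384 → V/F = 0.3799
  V/F = 0.3799: g = -0.08113, g' = -0.9507 → V/F = 0.2946
  V/F = 0.2946: g = 0.00042, g' = -0.9691 → V/F = 0.2950
Converged at V/F = 0.2950.

V/F = 0.2950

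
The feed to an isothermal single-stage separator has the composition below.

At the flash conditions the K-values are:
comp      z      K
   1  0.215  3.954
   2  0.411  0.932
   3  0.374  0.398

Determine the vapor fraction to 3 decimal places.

Material balance + equilibrium reduce to Σ zᵢ(Kᵢ−1)/(1+ψ(Kᵢ−1)) = 0.
Feasibility: ΣzᵢKᵢ = 1.382, Σzᵢ/Kᵢ = 1.435 — both > 1, two phases present.
Iterate (Newton) starting at ψ = 0.34:
  ψ = 0.340: g = 0.0052, g' = -0.683 → ψ = 0.348
Converged at ψ = 0.348.

ψ = 0.348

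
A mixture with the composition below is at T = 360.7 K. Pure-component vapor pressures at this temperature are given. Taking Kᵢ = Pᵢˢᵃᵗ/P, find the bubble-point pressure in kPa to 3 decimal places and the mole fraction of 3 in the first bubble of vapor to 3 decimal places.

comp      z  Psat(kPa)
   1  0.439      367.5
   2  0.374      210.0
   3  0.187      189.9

At the bubble point ψ → 0, so ΣzᵢKᵢ = 1 with Kᵢ = Pᵢˢᵃᵗ/P ⇒ P = ΣzᵢPᵢˢᵃᵗ.
P = 0.439·367.5 + 0.374·210.0 + 0.187·189.9 = 275.384 kPa
yᵢ = zᵢPᵢˢᵃᵗ/P ⇒ y_3 = 0.187·189.9/275.384 = 0.129

Pbub = 275.384 kPa, y_3 = 0.129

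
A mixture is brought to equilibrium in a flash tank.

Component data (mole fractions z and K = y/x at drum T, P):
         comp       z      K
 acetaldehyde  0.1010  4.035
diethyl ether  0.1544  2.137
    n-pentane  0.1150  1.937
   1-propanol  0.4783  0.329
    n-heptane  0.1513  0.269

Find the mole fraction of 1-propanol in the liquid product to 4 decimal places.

x_1-propanol = 0.5222

Newton iteration, V/F⁰ = 0.5:
  V/F = 0.5000: g = -0.35023, g' = -0.9633 → V/F = 0.1364
  V/F = 0.1364: g = -0.01183, g' = -1.0549 → V/F = 0.1252
  V/F = 0.1252: g = 0.00012, g' = -1.0770 → V/F = 0.1253
Converged at V/F = 0.1253.
Compositions from xᵢ = zᵢ/(1+V/F(Kᵢ−1)), yᵢ = Kᵢxᵢ:
  acetaldehyde: x = 0.0732, y = 0.2952
  diethyl ether: x = 0.1351, y = 0.2888
  n-pentane: x = 0.1029, y = 0.1993
  1-propanol: x = 0.5222, y = 0.1718
  n-heptane: x = 0.1666, y = 0.0448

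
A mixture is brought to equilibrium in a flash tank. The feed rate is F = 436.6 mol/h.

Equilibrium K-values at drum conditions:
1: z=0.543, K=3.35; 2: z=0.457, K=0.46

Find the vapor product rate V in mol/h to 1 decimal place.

Binary case is linear: z₁(K₁−1)(1+V/F(K₂−1)) + z₂(K₂−1)(1+V/F(K₁−1)) = 0
⇒ V/F = [z₁(K₁−1)+z₂(K₂−1)] / [−(K₁−1)(K₂−1)] = 1.0293/1.2690 = 0.811
Then V = V/F·F = 0.8111·436.6 = 354.1 mol/h and L = F − V = 82.5 mol/h.

V = 354.1 mol/h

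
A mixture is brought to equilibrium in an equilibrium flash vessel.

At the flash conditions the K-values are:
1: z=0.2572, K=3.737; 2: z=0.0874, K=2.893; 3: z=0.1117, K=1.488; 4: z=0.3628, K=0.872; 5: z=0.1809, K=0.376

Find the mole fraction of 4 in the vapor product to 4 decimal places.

Rachford–Rice: g(V/F) = Σ zᵢ(Kᵢ−1)/(1+V/F(Kᵢ−1)) = 0.
Feasibility: ΣzᵢKᵢ = 1.7646, Σzᵢ/Kᵢ = 1.0713 — both > 1, two phases present.
Newton iteration, V/F⁰ = 0.5:
  V/F = 0.5000: g = 0.21235, g' = -0.5989 → V/F = 0.8546
  V/F = 0.8546: g = 0.01852, g' = -0.5626 → V/F = 0.8875
  V/F = 0.8875: g = -0.00030, g' = -0.5818 → V/F = 0.8870
Converged at V/F = 0.8870.
Compositions from xᵢ = zᵢ/(1+V/F(Kᵢ−1)), yᵢ = Kᵢxᵢ:
  1: x = 0.0750, y = 0.2804
  2: x = 0.0326, y = 0.0944
  3: x = 0.0780, y = 0.1160
  4: x = 0.4093, y = 0.3569
  5: x = 0.4051, y = 0.1523

y_4 = 0.3569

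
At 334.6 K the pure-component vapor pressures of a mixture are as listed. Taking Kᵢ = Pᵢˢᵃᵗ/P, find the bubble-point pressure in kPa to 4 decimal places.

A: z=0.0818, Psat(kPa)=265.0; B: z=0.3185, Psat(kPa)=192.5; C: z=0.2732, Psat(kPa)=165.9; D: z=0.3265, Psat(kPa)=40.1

Pbub = 141.4048 kPa

At the bubble point ψ → 0, so ΣzᵢKᵢ = 1 with Kᵢ = Pᵢˢᵃᵗ/P ⇒ P = ΣzᵢPᵢˢᵃᵗ.
P = 0.0818·265.0 + 0.3185·192.5 + 0.2732·165.9 + 0.3265·40.1 = 141.4048 kPa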